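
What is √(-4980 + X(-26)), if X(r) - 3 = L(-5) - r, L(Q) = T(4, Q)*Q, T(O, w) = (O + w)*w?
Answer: 4*I*√311 ≈ 70.541*I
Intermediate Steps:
T(O, w) = w*(O + w)
L(Q) = Q²*(4 + Q) (L(Q) = (Q*(4 + Q))*Q = Q²*(4 + Q))
X(r) = -22 - r (X(r) = 3 + ((-5)²*(4 - 5) - r) = 3 + (25*(-1) - r) = 3 + (-25 - r) = -22 - r)
√(-4980 + X(-26)) = √(-4980 + (-22 - 1*(-26))) = √(-4980 + (-22 + 26)) = √(-4980 + 4) = √(-4976) = 4*I*√311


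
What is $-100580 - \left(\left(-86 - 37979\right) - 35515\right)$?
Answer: $-27000$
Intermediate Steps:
$-100580 - \left(\left(-86 - 37979\right) - 35515\right) = -100580 - \left(-38065 - 35515\right) = -100580 - -73580 = -100580 + 73580 = -27000$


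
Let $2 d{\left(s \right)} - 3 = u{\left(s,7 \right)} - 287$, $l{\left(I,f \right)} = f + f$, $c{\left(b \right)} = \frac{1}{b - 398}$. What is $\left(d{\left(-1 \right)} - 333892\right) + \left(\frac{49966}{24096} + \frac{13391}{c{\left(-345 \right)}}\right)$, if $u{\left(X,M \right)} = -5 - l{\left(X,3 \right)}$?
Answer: $- \frac{123896215537}{12048} \approx -1.0284 \cdot 10^{7}$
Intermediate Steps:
$c{\left(b \right)} = \frac{1}{-398 + b}$
$l{\left(I,f \right)} = 2 f$
$u{\left(X,M \right)} = -11$ ($u{\left(X,M \right)} = -5 - 2 \cdot 3 = -5 - 6 = -11$)
$d{\left(s \right)} = - \frac{295}{2}$ ($d{\left(s \right)} = \frac{3}{2} + \frac{-11 - 287}{2} = \frac{3}{2} + \frac{1}{2} \left(-298\right) = \frac{3}{2} - 149 = - \frac{295}{2}$)
$\left(d{\left(-1 \right)} - 333892\right) + \left(\frac{49966}{24096} + \frac{13391}{c{\left(-345 \right)}}\right) = \left(- \frac{295}{2} - 333892\right) + \left(\frac{49966}{24096} + \frac{13391}{\frac{1}{-398 - 345}}\right) = - \frac{668079}{2} + \left(49966 \cdot \frac{1}{24096} + \frac{13391}{\frac{1}{-743}}\right) = - \frac{668079}{2} + \left(\frac{24983}{12048} + \frac{13391}{- \frac{1}{743}}\right) = - \frac{668079}{2} + \left(\frac{24983}{12048} + 13391 \left(-743\right)\right) = - \frac{668079}{2} + \left(\frac{24983}{12048} - 9949513\right) = - \frac{668079}{2} - \frac{119871707641}{12048} = - \frac{123896215537}{12048}$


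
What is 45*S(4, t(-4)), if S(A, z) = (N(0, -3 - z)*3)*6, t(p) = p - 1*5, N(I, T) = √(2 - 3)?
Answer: 810*I ≈ 810.0*I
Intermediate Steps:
N(I, T) = I (N(I, T) = √(-1) = I)
t(p) = -5 + p (t(p) = p - 5 = -5 + p)
S(A, z) = 18*I (S(A, z) = (I*3)*6 = (3*I)*6 = 18*I)
45*S(4, t(-4)) = 45*(18*I) = 810*I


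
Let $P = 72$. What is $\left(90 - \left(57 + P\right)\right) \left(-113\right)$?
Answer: $4407$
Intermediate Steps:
$\left(90 - \left(57 + P\right)\right) \left(-113\right) = \left(90 - 129\right) \left(-113\right) = \left(-39\right) \left(-113\right) = 4407$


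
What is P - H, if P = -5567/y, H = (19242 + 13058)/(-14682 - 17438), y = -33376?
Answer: 31421421/26800928 ≈ 1.1724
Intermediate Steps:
H = -1615/1606 (H = 32300/(-32120) = 32300*(-1/32120) = -1615/1606 ≈ -1.0056)
P = 5567/33376 (P = -5567/(-33376) = -5567*(-1/33376) = 5567/33376 ≈ 0.16680)
P - H = 5567/33376 - 1*(-1615/1606) = 5567/33376 + 1615/1606 = 31421421/26800928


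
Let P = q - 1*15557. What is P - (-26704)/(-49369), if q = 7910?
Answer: -377551447/49369 ≈ -7647.5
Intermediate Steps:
P = -7647 (P = 7910 - 1*15557 = 7910 - 15557 = -7647)
P - (-26704)/(-49369) = -7647 - (-26704)/(-49369) = -7647 - (-26704)*(-1)/49369 = -7647 - 1*26704/49369 = -7647 - 26704/49369 = -377551447/49369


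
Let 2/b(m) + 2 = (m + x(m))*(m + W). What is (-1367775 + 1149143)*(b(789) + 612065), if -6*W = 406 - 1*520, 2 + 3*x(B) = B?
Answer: -170511354752527936/1274213 ≈ -1.3382e+11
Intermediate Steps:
x(B) = -⅔ + B/3
W = 19 (W = -(406 - 1*520)/6 = -(406 - 520)/6 = -⅙*(-114) = 19)
b(m) = 2/(-2 + (19 + m)*(-⅔ + 4*m/3)) (b(m) = 2/(-2 + (m + (-⅔ + m/3))*(m + 19)) = 2/(-2 + (-⅔ + 4*m/3)*(19 + m)) = 2/(-2 + (19 + m)*(-⅔ + 4*m/3)))
(-1367775 + 1149143)*(b(789) + 612065) = (-1367775 + 1149143)*(3/(-22 + 2*789² + 37*789) + 612065) = -218632*(3/(-22 + 2*622521 + 29193) + 612065) = -218632*(3/(-22 + 1245042 + 29193) + 612065) = -218632*(3/1274213 + 612065) = -218632*779901179848/1274213 = -170511354752527936/1274213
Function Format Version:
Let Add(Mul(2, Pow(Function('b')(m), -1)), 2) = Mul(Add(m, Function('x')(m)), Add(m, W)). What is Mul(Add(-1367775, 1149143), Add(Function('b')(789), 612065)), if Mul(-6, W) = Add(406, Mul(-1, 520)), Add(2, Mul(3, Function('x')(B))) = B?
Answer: Rational(-170511354752527936, 1274213) ≈ -1.3382e+11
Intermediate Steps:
Function('x')(B) = Add(Rational(-2, 3), Mul(Rational(1, 3), B))
W = 19 (W = Mul(Rational(-1, 6), Add(406, Mul(-1, 520))) = Mul(Rational(-1, 6), Add(406, -520)) = Mul(Rational(-1, 6), -114) = 19)
Function('b')(m) = Mul(2, Pow(Add(-2, Mul(Add(19, m), Add(Rational(-2, 3), Mul(Rational(4, 3), m)))), -1)) (Function('b')(m) = Mul(2, Pow(Add(-2, Mul(Add(m, Add(Rational(-2, 3), Mul(Rational(1, 3), m))), Add(m, 19))), -1)) = Mul(2, Pow(Add(-2, Mul(Add(Rational(-2, 3), Mul(Rational(4, 3), m)), Add(19, m))), -1)) = Mul(2, Pow(Add(-2, Mul(Add(19, m), Add(Rational(-2, 3), Mul(Rational(4, 3), m)))), -1)))
Mul(Add(-1367775, 1149143), Add(Function('b')(789), 612065)) = Mul(Add(-1367775, 1149143), Add(Mul(3, Pow(Add(-22, Mul(2, Pow(789, 2)), Mul(37, 789)), -1)), 612065)) = Mul(-218632, Add(Mul(3, Pow(Add(-22, Mul(2, 622521), 29193), -1)), 612065)) = Mul(-218632, Add(Mul(3, Pow(Add(-22, 1245042, 29193), -1)), 612065)) = Mul(-218632, Add(Mul(3, Pow(1274213, -1)), 612065)) = Mul(-218632, Add(Mul(3, Rational(1, 1274213)), 612065)) = Mul(-218632, Add(Rational(3, 1274213), 612065)) = Mul(-218632, Rational(779901179848, 1274213)) = Rational(-170511354752527936, 1274213)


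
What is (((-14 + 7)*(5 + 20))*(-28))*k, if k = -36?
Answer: -176400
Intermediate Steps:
(((-14 + 7)*(5 + 20))*(-28))*k = (((-14 + 7)*(5 + 20))*(-28))*(-36) = (-7*25*(-28))*(-36) = -175*(-28)*(-36) = 4900*(-36) = -176400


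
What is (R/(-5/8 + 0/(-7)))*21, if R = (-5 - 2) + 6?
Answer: 168/5 ≈ 33.600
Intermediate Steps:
R = -1 (R = -7 + 6 = -1)
(R/(-5/8 + 0/(-7)))*21 = -1/(-5/8 + 0/(-7))*21 = -1/(-5*⅛ + 0*(-⅐))*21 = -1/(-5/8 + 0)*21 = -1/(-5/8)*21 = -1*(-8/5)*21 = (8/5)*21 = 168/5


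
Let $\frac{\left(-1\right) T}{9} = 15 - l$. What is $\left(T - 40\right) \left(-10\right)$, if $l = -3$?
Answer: $2020$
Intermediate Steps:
$T = -162$ ($T = - 9 \left(15 - -3\right) = - 9 \left(15 + 3\right) = \left(-9\right) 18 = -162$)
$\left(T - 40\right) \left(-10\right) = \left(-162 - 40\right) \left(-10\right) = \left(-202\right) \left(-10\right) = 2020$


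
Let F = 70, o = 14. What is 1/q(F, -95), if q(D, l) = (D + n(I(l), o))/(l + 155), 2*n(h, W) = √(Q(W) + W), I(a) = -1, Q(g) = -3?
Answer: 16800/19589 - 120*√11/19589 ≈ 0.83731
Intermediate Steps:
n(h, W) = √(-3 + W)/2
q(D, l) = (D + √11/2)/(155 + l) (q(D, l) = (D + √(-3 + 14)/2)/(l + 155) = (D + √11/2)/(155 + l))
1/q(F, -95) = 1/((70 + √11/2)/(155 - 95)) = 1/((70 + √11/2)/60) = 1/(7/6 + √11/120)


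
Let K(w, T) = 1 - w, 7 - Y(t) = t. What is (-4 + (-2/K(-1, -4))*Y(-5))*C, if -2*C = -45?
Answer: -360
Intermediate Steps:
C = 45/2 (C = -1/2*(-45) = 45/2 ≈ 22.500)
Y(t) = 7 - t
(-4 + (-2/K(-1, -4))*Y(-5))*C = (-4 + (-2/(1 - 1*(-1)))*(7 - 1*(-5)))*(45/2) = (-4 + (-2/(1 + 1))*(7 + 5))*(45/2) = (-4 - 2/2*12)*(45/2) = (-4 - 2*1/2*12)*(45/2) = (-4 - 1*12)*(45/2) = (-4 - 12)*(45/2) = -16*45/2 = -360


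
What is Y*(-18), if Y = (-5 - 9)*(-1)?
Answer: -252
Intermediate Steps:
Y = 14 (Y = -14*(-1) = 14)
Y*(-18) = 14*(-18) = -252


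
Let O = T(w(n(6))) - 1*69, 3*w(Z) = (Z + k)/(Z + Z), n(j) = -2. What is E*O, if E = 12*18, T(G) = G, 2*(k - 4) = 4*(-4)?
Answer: -14796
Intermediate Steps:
k = -4 (k = 4 + (4*(-4))/2 = 4 + (1/2)*(-16) = 4 - 8 = -4)
w(Z) = (-4 + Z)/(6*Z) (w(Z) = ((Z - 4)/(Z + Z))/3 = ((-4 + Z)/((2*Z)))/3 = ((-4 + Z)*(1/(2*Z)))/3 = ((-4 + Z)/(2*Z))/3 = (-4 + Z)/(6*Z))
O = -137/2 (O = (1/6)*(-4 - 2)/(-2) - 1*69 = (1/6)*(-1/2)*(-6) - 69 = 1/2 - 69 = -137/2 ≈ -68.500)
E = 216
E*O = 216*(-137/2) = -14796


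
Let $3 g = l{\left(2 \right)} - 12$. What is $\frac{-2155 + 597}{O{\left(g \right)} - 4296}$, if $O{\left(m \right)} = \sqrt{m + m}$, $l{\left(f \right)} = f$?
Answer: $\frac{5019876}{13841717} + \frac{779 i \sqrt{15}}{13841717} \approx 0.36266 + 0.00021797 i$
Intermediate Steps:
$g = - \frac{10}{3}$ ($g = \frac{2 - 12}{3} = \frac{1}{3} \left(-10\right) = - \frac{10}{3} \approx -3.3333$)
$O{\left(m \right)} = \sqrt{2} \sqrt{m}$ ($O{\left(m \right)} = \sqrt{2 m} = \sqrt{2} \sqrt{m}$)
$\frac{-2155 + 597}{O{\left(g \right)} - 4296} = \frac{-2155 + 597}{\sqrt{2} \sqrt{- \frac{10}{3}} - 4296} = - \frac{1558}{\sqrt{2} \frac{i \sqrt{30}}{3} - 4296} = - \frac{1558}{\frac{2 i \sqrt{15}}{3} - 4296} = - \frac{1558}{-4296 + \frac{2 i \sqrt{15}}{3}}$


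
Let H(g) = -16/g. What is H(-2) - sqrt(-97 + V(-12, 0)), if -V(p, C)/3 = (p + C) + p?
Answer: 8 - 5*I ≈ 8.0 - 5.0*I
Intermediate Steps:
V(p, C) = -6*p - 3*C (V(p, C) = -3*((p + C) + p) = -3*((C + p) + p) = -3*(C + 2*p) = -6*p - 3*C)
H(-2) - sqrt(-97 + V(-12, 0)) = -16/(-2) - sqrt(-97 + (-6*(-12) - 3*0)) = -16*(-1/2) - sqrt(-97 + (72 + 0)) = 8 - sqrt(-97 + 72) = 8 - sqrt(-25) = 8 - 5*I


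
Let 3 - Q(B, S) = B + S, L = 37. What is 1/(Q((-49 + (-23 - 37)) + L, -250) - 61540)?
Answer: -1/61215 ≈ -1.6336e-5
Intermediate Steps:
Q(B, S) = 3 - B - S (Q(B, S) = 3 - (B + S) = 3 + (-B - S) = 3 - B - S)
1/(Q((-49 + (-23 - 37)) + L, -250) - 61540) = 1/((3 - ((-49 + (-23 - 37)) + 37) - 1*(-250)) - 61540) = 1/((3 - ((-49 - 60) + 37) + 250) - 61540) = 1/((3 - (-109 + 37) + 250) - 61540) = 1/((3 - 1*(-72) + 250) - 61540) = 1/((3 + 72 + 250) - 61540) = 1/(325 - 61540) = 1/(-61215) = -1/61215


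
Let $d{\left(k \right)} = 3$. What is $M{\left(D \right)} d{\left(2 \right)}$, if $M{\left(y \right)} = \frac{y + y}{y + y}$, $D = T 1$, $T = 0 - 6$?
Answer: $3$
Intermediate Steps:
$T = -6$ ($T = 0 - 6 = -6$)
$D = -6$ ($D = \left(-6\right) 1 = -6$)
$M{\left(y \right)} = 1$ ($M{\left(y \right)} = \frac{2 y}{2 y} = 2 y \frac{1}{2 y} = 1$)
$M{\left(D \right)} d{\left(2 \right)} = 1 \cdot 3 = 3$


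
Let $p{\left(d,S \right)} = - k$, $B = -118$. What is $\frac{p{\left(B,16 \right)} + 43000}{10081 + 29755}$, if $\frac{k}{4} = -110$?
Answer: $\frac{10860}{9959} \approx 1.0905$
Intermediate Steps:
$k = -440$ ($k = 4 \left(-110\right) = -440$)
$p{\left(d,S \right)} = 440$ ($p{\left(d,S \right)} = \left(-1\right) \left(-440\right) = 440$)
$\frac{p{\left(B,16 \right)} + 43000}{10081 + 29755} = \frac{440 + 43000}{10081 + 29755} = \frac{43440}{39836} = 43440 \cdot \frac{1}{39836} = \frac{10860}{9959}$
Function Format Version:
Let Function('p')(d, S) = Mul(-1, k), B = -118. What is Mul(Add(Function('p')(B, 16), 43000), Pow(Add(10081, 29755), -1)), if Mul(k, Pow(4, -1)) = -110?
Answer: Rational(10860, 9959) ≈ 1.0905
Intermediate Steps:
k = -440 (k = Mul(4, -110) = -440)
Function('p')(d, S) = 440 (Function('p')(d, S) = Mul(-1, -440) = 440)
Mul(Add(Function('p')(B, 16), 43000), Pow(Add(10081, 29755), -1)) = Mul(Add(440, 43000), Pow(Add(10081, 29755), -1)) = Mul(43440, Pow(39836, -1)) = Mul(43440, Rational(1, 39836)) = Rational(10860, 9959)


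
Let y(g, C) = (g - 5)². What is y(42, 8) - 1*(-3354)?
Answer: 4723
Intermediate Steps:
y(g, C) = (-5 + g)²
y(42, 8) - 1*(-3354) = (-5 + 42)² - 1*(-3354) = 37² + 3354 = 1369 + 3354 = 4723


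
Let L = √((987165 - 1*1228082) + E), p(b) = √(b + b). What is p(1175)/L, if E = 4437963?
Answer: 5*√2012869/299789 ≈ 0.023663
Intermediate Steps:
p(b) = √2*√b (p(b) = √(2*b) = √2*√b)
L = 7*√85654 (L = √((987165 - 1*1228082) + 4437963) = √((987165 - 1228082) + 4437963) = √(-240917 + 4437963) = √4197046 = 7*√85654 ≈ 2048.7)
p(1175)/L = (√2*√1175)/((7*√85654)) = (√2*(5*√47))*(√85654/599578) = (5*√94)*(√85654/599578) = 5*√2012869/299789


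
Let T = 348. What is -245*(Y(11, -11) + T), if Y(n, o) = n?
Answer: -87955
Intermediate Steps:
-245*(Y(11, -11) + T) = -245*(11 + 348) = -245*359 = -87955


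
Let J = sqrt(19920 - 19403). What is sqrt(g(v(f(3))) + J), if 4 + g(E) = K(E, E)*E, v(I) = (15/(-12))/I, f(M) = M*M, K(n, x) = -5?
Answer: sqrt(-119 + 36*sqrt(517))/6 ≈ 4.4082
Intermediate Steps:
f(M) = M**2
v(I) = -5/(4*I) (v(I) = (15*(-1/12))/I = -5/(4*I))
g(E) = -4 - 5*E
J = sqrt(517) ≈ 22.738
sqrt(g(v(f(3))) + J) = sqrt((-4 - (-25)/(4*(3**2))) + sqrt(517)) = sqrt((-4 - (-25)/(4*9)) + sqrt(517)) = sqrt((-4 - 5*(-5/36)) + sqrt(517)) = sqrt((-4 + 25/36) + sqrt(517)) = sqrt(-119/36 + sqrt(517))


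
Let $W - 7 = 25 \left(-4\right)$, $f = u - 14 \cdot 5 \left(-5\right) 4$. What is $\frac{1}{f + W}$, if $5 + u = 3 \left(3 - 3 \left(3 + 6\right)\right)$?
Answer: $\frac{1}{1230} \approx 0.00081301$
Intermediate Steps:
$u = -77$ ($u = -5 + 3 \left(3 - 3 \left(3 + 6\right)\right) = -5 + 3 \left(3 - 27\right) = -5 + 3 \left(-24\right) = -5 - 72 = -77$)
$f = 1323$ ($f = -77 - 14 \cdot 5 \left(-5\right) 4 = -77 - 14 \left(\left(-25\right) 4\right) = -77 - -1400 = -77 + 1400 = 1323$)
$W = -93$ ($W = 7 + 25 \left(-4\right) = 7 - 100 = -93$)
$\frac{1}{f + W} = \frac{1}{1323 - 93} = \frac{1}{1230}$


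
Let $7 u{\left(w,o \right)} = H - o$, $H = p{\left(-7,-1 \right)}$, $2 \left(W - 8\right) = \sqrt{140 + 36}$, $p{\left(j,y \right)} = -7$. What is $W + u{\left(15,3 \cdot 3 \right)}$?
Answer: $\frac{40}{7} + 2 \sqrt{11} \approx 12.348$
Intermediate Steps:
$W = 8 + 2 \sqrt{11}$ ($W = 8 + \frac{\sqrt{140 + 36}}{2} = 8 + \frac{\sqrt{176}}{2} = 8 + \frac{4 \sqrt{11}}{2} = 8 + 2 \sqrt{11} \approx 14.633$)
$H = -7$
$u{\left(w,o \right)} = -1 - \frac{o}{7}$ ($u{\left(w,o \right)} = \frac{-7 - o}{7} = -1 - \frac{o}{7}$)
$W + u{\left(15,3 \cdot 3 \right)} = \left(8 + 2 \sqrt{11}\right) - \left(1 + \frac{3 \cdot 3}{7}\right) = \left(8 + 2 \sqrt{11}\right) - \frac{16}{7} = \frac{40}{7} + 2 \sqrt{11}$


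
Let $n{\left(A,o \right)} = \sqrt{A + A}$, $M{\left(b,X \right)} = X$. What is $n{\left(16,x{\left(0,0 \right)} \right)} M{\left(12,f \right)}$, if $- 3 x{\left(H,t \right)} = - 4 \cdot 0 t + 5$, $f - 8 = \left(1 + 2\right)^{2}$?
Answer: $68 \sqrt{2} \approx 96.167$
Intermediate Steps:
$f = 17$ ($f = 8 + \left(1 + 2\right)^{2} = 8 + 3^{2} = 8 + 9 = 17$)
$x{\left(H,t \right)} = - \frac{5}{3}$ ($x{\left(H,t \right)} = - \frac{- 4 \cdot 0 t + 5}{3} = - \frac{\left(-4\right) 0 + 5}{3} = - \frac{0 + 5}{3} = \left(- \frac{1}{3}\right) 5 = - \frac{5}{3}$)
$n{\left(A,o \right)} = \sqrt{2} \sqrt{A}$ ($n{\left(A,o \right)} = \sqrt{2 A} = \sqrt{2} \sqrt{A}$)
$n{\left(16,x{\left(0,0 \right)} \right)} M{\left(12,f \right)} = \sqrt{2} \sqrt{16} \cdot 17 = \sqrt{2} \cdot 4 \cdot 17 = 4 \sqrt{2} \cdot 17 = 68 \sqrt{2}$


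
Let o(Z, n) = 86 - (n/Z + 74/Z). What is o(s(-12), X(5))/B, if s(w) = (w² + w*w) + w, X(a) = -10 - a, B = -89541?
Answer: -23677/24713316 ≈ -0.00095807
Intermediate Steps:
s(w) = w + 2*w² (s(w) = (w² + w²) + w = 2*w² + w = w + 2*w²)
o(Z, n) = 86 - 74/Z - n/Z (o(Z, n) = 86 - (74/Z + n/Z) = 86 + (-74/Z - n/Z) = 86 - 74/Z - n/Z)
o(s(-12), X(5))/B = ((-74 - (-10 - 1*5) + 86*(-12*(1 + 2*(-12))))/((-12*(1 + 2*(-12)))))/(-89541) = ((-74 - (-10 - 5) + 86*(-12*(1 - 24)))/((-12*(1 - 24))))*(-1/89541) = ((-74 - 1*(-15) + 86*(-12*(-23)))/((-12*(-23))))*(-1/89541) = ((-74 + 15 + 86*276)/276)*(-1/89541) = ((-74 + 15 + 23736)/276)*(-1/89541) = ((1/276)*23677)*(-1/89541) = (23677/276)*(-1/89541) = -23677/24713316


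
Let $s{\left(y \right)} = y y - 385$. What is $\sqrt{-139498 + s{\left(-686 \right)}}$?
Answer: $\sqrt{330713} \approx 575.08$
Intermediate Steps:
$s{\left(y \right)} = -385 + y^{2}$ ($s{\left(y \right)} = y^{2} - 385 = -385 + y^{2}$)
$\sqrt{-139498 + s{\left(-686 \right)}} = \sqrt{-139498 - \left(385 - \left(-686\right)^{2}\right)} = \sqrt{-139498 + \left(-385 + 470596\right)} = \sqrt{-139498 + 470211} = \sqrt{330713}$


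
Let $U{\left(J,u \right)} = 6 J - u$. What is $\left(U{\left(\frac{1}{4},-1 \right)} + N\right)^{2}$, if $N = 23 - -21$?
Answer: $\frac{8649}{4} \approx 2162.3$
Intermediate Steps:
$N = 44$ ($N = 23 + 21 = 44$)
$U{\left(J,u \right)} = - u + 6 J$
$\left(U{\left(\frac{1}{4},-1 \right)} + N\right)^{2} = \left(\left(\left(-1\right) \left(-1\right) + \frac{6}{4}\right) + 44\right)^{2} = \left(\left(1 + 6 \cdot \frac{1}{4}\right) + 44\right)^{2} = \left(\left(1 + \frac{3}{2}\right) + 44\right)^{2} = \left(\frac{5}{2} + 44\right)^{2} = \left(\frac{93}{2}\right)^{2} = \frac{8649}{4}$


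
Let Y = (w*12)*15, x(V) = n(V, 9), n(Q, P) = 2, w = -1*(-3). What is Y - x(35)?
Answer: 538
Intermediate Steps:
w = 3
x(V) = 2
Y = 540 (Y = (3*12)*15 = 36*15 = 540)
Y - x(35) = 540 - 1*2 = 540 - 2 = 538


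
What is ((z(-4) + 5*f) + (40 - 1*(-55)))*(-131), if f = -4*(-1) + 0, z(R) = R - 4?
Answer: -14017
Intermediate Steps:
z(R) = -4 + R
f = 4 (f = 4 + 0 = 4)
((z(-4) + 5*f) + (40 - 1*(-55)))*(-131) = (((-4 - 4) + 5*4) + (40 - 1*(-55)))*(-131) = ((-8 + 20) + (40 + 55))*(-131) = (12 + 95)*(-131) = 107*(-131) = -14017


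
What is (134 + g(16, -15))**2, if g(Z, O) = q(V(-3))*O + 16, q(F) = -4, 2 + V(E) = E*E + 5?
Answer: 44100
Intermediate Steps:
V(E) = 3 + E**2 (V(E) = -2 + (E*E + 5) = -2 + (E**2 + 5) = -2 + (5 + E**2) = 3 + E**2)
g(Z, O) = 16 - 4*O (g(Z, O) = -4*O + 16 = 16 - 4*O)
(134 + g(16, -15))**2 = (134 + (16 - 4*(-15)))**2 = (134 + (16 + 60))**2 = (134 + 76)**2 = 210**2 = 44100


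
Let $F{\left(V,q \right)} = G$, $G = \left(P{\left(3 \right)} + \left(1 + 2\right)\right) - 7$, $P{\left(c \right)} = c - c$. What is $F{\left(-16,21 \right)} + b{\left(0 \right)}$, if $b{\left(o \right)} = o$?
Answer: $-4$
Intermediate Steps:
$P{\left(c \right)} = 0$
$G = -4$ ($G = \left(0 + \left(1 + 2\right)\right) - 7 = \left(0 + 3\right) - 7 = 3 - 7 = -4$)
$F{\left(V,q \right)} = -4$
$F{\left(-16,21 \right)} + b{\left(0 \right)} = -4 + 0 = -4$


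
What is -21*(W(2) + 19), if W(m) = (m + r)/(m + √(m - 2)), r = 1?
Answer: -861/2 ≈ -430.50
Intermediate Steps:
W(m) = (1 + m)/(m + √(-2 + m)) (W(m) = (m + 1)/(m + √(m - 2)) = (1 + m)/(m + √(-2 + m)))
-21*(W(2) + 19) = -21*((1 + 2)/(2 + √(-2 + 2)) + 19) = -21*(3/(2 + √0) + 19) = -21*(3/(2 + 0) + 19) = -21*(3/2 + 19) = -21*41/2 = -861/2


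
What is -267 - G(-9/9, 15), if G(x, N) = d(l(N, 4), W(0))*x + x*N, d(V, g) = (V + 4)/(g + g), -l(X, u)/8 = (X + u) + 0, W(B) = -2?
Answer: -215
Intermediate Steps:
l(X, u) = -8*X - 8*u (l(X, u) = -8*((X + u) + 0) = -8*(X + u) = -8*X - 8*u)
d(V, g) = (4 + V)/(2*g) (d(V, g) = (4 + V)/((2*g)) = (4 + V)*(1/(2*g)) = (4 + V)/(2*g))
G(x, N) = N*x + x*(7 + 2*N) (G(x, N) = ((1/2)*(4 + (-8*N - 8*4))/(-2))*x + x*N = ((1/2)*(-1/2)*(4 + (-8*N - 32)))*x + N*x = ((1/2)*(-1/2)*(4 + (-32 - 8*N)))*x + N*x = ((1/2)*(-1/2)*(-28 - 8*N))*x + N*x = (7 + 2*N)*x + N*x = x*(7 + 2*N) + N*x = N*x + x*(7 + 2*N))
-267 - G(-9/9, 15) = -267 - (-9/9)*(7 + 3*15) = -267 - (-9*1/9)*(7 + 45) = -267 - (-1)*52 = -267 - 1*(-52) = -267 + 52 = -215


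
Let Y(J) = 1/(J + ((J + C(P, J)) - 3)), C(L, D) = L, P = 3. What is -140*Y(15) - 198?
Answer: -608/3 ≈ -202.67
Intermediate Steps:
Y(J) = 1/(2*J) (Y(J) = 1/(J + ((J + 3) - 3)) = 1/(J + ((3 + J) - 3)) = 1/(J + J) = 1/(2*J))
-140*Y(15) - 198 = -70/15 - 198 = -140*1/30 - 198 = -14/3 - 198 = -608/3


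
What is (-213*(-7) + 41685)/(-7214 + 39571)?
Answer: 43176/32357 ≈ 1.3344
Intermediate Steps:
(-213*(-7) + 41685)/(-7214 + 39571) = (1491 + 41685)/32357 = 43176*(1/32357) = 43176/32357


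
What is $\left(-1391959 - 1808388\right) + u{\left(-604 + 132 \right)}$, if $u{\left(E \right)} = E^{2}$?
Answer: $-2977563$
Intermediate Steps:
$\left(-1391959 - 1808388\right) + u{\left(-604 + 132 \right)} = \left(-1391959 - 1808388\right) + \left(-604 + 132\right)^{2} = -3200347 + \left(-472\right)^{2} = -3200347 + 222784 = -2977563$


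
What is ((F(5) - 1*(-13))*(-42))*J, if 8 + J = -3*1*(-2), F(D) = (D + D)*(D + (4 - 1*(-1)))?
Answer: 9492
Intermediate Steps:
F(D) = 2*D*(5 + D) (F(D) = (2*D)*(D + (4 + 1)) = (2*D)*(D + 5) = (2*D)*(5 + D) = 2*D*(5 + D))
J = -2 (J = -8 - 3*1*(-2) = -8 - 3*(-2) = -8 + 6 = -2)
((F(5) - 1*(-13))*(-42))*J = ((2*5*(5 + 5) - 1*(-13))*(-42))*(-2) = ((2*5*10 + 13)*(-42))*(-2) = ((100 + 13)*(-42))*(-2) = (113*(-42))*(-2) = -4746*(-2) = 9492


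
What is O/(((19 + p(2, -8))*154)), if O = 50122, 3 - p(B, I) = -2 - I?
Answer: 25061/1232 ≈ 20.342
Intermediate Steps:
p(B, I) = 5 + I (p(B, I) = 3 - (-2 - I) = 3 + (2 + I) = 5 + I)
O/(((19 + p(2, -8))*154)) = 50122/(((19 + (5 - 8))*154)) = 50122/(((19 - 3)*154)) = 50122/((16*154)) = 50122/2464 = 50122*(1/2464) = 25061/1232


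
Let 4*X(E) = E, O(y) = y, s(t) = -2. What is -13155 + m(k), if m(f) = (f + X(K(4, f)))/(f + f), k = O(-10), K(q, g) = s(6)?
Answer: -526179/40 ≈ -13154.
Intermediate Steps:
K(q, g) = -2
X(E) = E/4
k = -10
m(f) = (-1/2 + f)/(2*f) (m(f) = (f + (1/4)*(-2))/(f + f) = (f - 1/2)/((2*f)) = (-1/2 + f)*(1/(2*f)) = (-1/2 + f)/(2*f))
-13155 + m(k) = -13155 + (1/4)*(-1 + 2*(-10))/(-10) = -13155 + (1/4)*(-1/10)*(-1 - 20) = -13155 + (1/4)*(-1/10)*(-21) = -13155 + 21/40 = -526179/40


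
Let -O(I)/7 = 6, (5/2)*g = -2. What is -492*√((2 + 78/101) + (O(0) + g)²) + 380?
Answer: 380 - 984*√116967999/505 ≈ -20694.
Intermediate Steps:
g = -⅘ (g = (⅖)*(-2) = -⅘ ≈ -0.80000)
O(I) = -42 (O(I) = -7*6 = -42)
-492*√((2 + 78/101) + (O(0) + g)²) + 380 = -492*√((2 + 78/101) + (-42 - ⅘)²) + 380 = -492*√((2 + 78*(1/101)) + (-214/5)²) + 380 = -492*√((2 + 78/101) + 45796/25) + 380 = -492*√(280/101 + 45796/25) + 380 = -984*√116967999/505 + 380 = 380 - 984*√116967999/505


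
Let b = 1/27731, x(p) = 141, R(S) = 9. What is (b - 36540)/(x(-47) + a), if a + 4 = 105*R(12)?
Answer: -1013290739/30004942 ≈ -33.771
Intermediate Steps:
b = 1/27731 ≈ 3.6061e-5
a = 941 (a = -4 + 105*9 = -4 + 945 = 941)
(b - 36540)/(x(-47) + a) = (1/27731 - 36540)/(141 + 941) = -1013290739/27731/1082 = -1013290739/27731*1/1082 = -1013290739/30004942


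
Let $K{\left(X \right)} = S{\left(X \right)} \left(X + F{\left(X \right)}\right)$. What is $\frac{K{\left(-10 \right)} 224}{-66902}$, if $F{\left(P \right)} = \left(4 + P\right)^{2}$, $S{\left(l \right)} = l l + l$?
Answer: $- \frac{262080}{33451} \approx -7.8347$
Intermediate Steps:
$S{\left(l \right)} = l + l^{2}$ ($S{\left(l \right)} = l^{2} + l = l + l^{2}$)
$K{\left(X \right)} = X \left(1 + X\right) \left(X + \left(4 + X\right)^{2}\right)$
$\frac{K{\left(-10 \right)} 224}{-66902} = \frac{- 10 \left(1 - 10\right) \left(-10 + \left(4 - 10\right)^{2}\right) 224}{-66902} = \left(-10\right) \left(-9\right) \left(-10 + \left(-6\right)^{2}\right) 224 \left(- \frac{1}{66902}\right) = \left(-10\right) \left(-9\right) \left(-10 + 36\right) 224 \left(- \frac{1}{66902}\right) = \left(-10\right) \left(-9\right) 26 \cdot 224 \left(- \frac{1}{66902}\right) = 2340 \cdot 224 \left(- \frac{1}{66902}\right) = 524160 \left(- \frac{1}{66902}\right) = - \frac{262080}{33451}$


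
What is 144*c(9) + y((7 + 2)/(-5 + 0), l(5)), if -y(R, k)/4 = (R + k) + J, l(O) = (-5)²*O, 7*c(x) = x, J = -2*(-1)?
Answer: -11048/35 ≈ -315.66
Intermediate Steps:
J = 2
c(x) = x/7
l(O) = 25*O
y(R, k) = -8 - 4*R - 4*k (y(R, k) = -4*((R + k) + 2) = -4*(2 + R + k) = -8 - 4*R - 4*k)
144*c(9) + y((7 + 2)/(-5 + 0), l(5)) = 144*((⅐)*9) + (-8 - 4*(7 + 2)/(-5 + 0) - 100*5) = 144*(9/7) + (-8 - 36/(-5) - 4*125) = 1296/7 + (-8 - 36*(-1)/5 - 500) = 1296/7 + (-8 - 4*(-9/5) - 500) = 1296/7 + (-8 + 36/5 - 500) = 1296/7 - 2504/5 = -11048/35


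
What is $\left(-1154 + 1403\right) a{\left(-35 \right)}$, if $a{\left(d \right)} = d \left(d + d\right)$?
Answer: $610050$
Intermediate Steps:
$a{\left(d \right)} = 2 d^{2}$ ($a{\left(d \right)} = d 2 d = 2 d^{2}$)
$\left(-1154 + 1403\right) a{\left(-35 \right)} = \left(-1154 + 1403\right) 2 \left(-35\right)^{2} = 249 \cdot 2 \cdot 1225 = 249 \cdot 2450 = 610050$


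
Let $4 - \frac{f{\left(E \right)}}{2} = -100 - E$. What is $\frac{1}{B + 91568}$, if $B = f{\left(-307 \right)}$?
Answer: $\frac{1}{91162} \approx 1.0969 \cdot 10^{-5}$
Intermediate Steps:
$f{\left(E \right)} = 208 + 2 E$ ($f{\left(E \right)} = 8 - 2 \left(-100 - E\right) = 8 + \left(200 + 2 E\right) = 208 + 2 E$)
$B = -406$ ($B = 208 + 2 \left(-307\right) = 208 - 614 = -406$)
$\frac{1}{B + 91568} = \frac{1}{-406 + 91568} = \frac{1}{91162}$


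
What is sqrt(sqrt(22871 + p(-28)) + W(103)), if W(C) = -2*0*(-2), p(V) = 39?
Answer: 22910**(1/4) ≈ 12.303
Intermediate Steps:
W(C) = 0 (W(C) = 0*(-2) = 0)
sqrt(sqrt(22871 + p(-28)) + W(103)) = sqrt(sqrt(22871 + 39) + 0) = sqrt(sqrt(22910) + 0) = sqrt(sqrt(22910)) = 22910**(1/4)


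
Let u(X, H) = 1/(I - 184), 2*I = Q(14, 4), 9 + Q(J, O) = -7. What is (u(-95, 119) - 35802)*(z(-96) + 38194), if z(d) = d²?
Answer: -162947814425/96 ≈ -1.6974e+9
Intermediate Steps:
Q(J, O) = -16 (Q(J, O) = -9 - 7 = -16)
I = -8 (I = (½)*(-16) = -8)
u(X, H) = -1/192 (u(X, H) = 1/(-8 - 184) = 1/(-192) = -1/192)
(u(-95, 119) - 35802)*(z(-96) + 38194) = (-1/192 - 35802)*((-96)² + 38194) = -6873985*(9216 + 38194)/192 = -6873985/192*47410 = -162947814425/96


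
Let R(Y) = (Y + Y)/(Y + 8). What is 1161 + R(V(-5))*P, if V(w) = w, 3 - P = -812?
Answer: -4667/3 ≈ -1555.7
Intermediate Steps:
P = 815 (P = 3 - 1*(-812) = 3 + 812 = 815)
R(Y) = 2*Y/(8 + Y) (R(Y) = (2*Y)/(8 + Y) = 2*Y/(8 + Y))
1161 + R(V(-5))*P = 1161 + (2*(-5)/(8 - 5))*815 = 1161 + (2*(-5)/3)*815 = 1161 + (2*(-5)*(⅓))*815 = 1161 - 10/3*815 = 1161 - 8150/3 = -4667/3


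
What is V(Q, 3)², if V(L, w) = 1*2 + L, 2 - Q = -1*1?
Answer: 25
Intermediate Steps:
Q = 3 (Q = 2 - (-1) = 2 - 1*(-1) = 2 + 1 = 3)
V(L, w) = 2 + L
V(Q, 3)² = (2 + 3)² = 5² = 25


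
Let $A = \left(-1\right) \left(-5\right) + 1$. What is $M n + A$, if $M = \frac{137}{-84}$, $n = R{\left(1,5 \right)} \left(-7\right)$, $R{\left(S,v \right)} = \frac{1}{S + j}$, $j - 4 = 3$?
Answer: $\frac{713}{96} \approx 7.4271$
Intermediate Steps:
$j = 7$ ($j = 4 + 3 = 7$)
$R{\left(S,v \right)} = \frac{1}{7 + S}$ ($R{\left(S,v \right)} = \frac{1}{S + 7} = \frac{1}{7 + S}$)
$n = - \frac{7}{8}$ ($n = \frac{1}{7 + 1} \left(-7\right) = \frac{1}{8} \left(-7\right) = - \frac{7}{8} \approx -0.875$)
$A = 6$ ($A = 5 + 1 = 6$)
$M = - \frac{137}{84}$ ($M = 137 \left(- \frac{1}{84}\right) = - \frac{137}{84} \approx -1.631$)
$M n + A = \left(- \frac{137}{84}\right) \left(- \frac{7}{8}\right) + 6 = \frac{137}{96} + 6 = \frac{713}{96}$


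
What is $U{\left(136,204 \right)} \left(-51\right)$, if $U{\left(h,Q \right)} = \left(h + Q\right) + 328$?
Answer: $-34068$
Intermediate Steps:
$U{\left(h,Q \right)} = 328 + Q + h$ ($U{\left(h,Q \right)} = \left(Q + h\right) + 328 = 328 + Q + h$)
$U{\left(136,204 \right)} \left(-51\right) = \left(328 + 204 + 136\right) \left(-51\right) = 668 \left(-51\right) = -34068$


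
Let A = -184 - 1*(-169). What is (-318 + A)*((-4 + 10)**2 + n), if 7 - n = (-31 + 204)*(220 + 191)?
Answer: 23662980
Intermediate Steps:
A = -15 (A = -184 + 169 = -15)
n = -71096 (n = 7 - (-31 + 204)*(220 + 191) = 7 - 173*411 = 7 - 1*71103 = 7 - 71103 = -71096)
(-318 + A)*((-4 + 10)**2 + n) = (-318 - 15)*((-4 + 10)**2 - 71096) = -333*(6**2 - 71096) = -333*(36 - 71096) = -333*(-71060) = 23662980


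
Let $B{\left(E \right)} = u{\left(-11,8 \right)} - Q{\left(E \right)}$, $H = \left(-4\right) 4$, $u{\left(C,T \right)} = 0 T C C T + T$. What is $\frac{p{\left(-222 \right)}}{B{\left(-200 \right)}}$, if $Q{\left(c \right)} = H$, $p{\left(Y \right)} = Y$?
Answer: $- \frac{37}{4} \approx -9.25$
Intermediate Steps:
$u{\left(C,T \right)} = T$ ($u{\left(C,T \right)} = 0 C C T + T = 0 C T + T = 0 T + T = 0 + T = T$)
$H = -16$
$Q{\left(c \right)} = -16$
$B{\left(E \right)} = 24$ ($B{\left(E \right)} = 8 - -16 = 8 + 16 = 24$)
$\frac{p{\left(-222 \right)}}{B{\left(-200 \right)}} = - \frac{222}{24} = \left(-222\right) \frac{1}{24} = - \frac{37}{4}$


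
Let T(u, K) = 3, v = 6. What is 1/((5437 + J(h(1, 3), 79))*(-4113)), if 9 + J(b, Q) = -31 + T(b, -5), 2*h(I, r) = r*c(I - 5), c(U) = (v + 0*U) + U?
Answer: -1/22210200 ≈ -4.5024e-8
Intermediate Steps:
c(U) = 6 + U (c(U) = (6 + 0*U) + U = (6 + 0) + U = 6 + U)
h(I, r) = r*(1 + I)/2 (h(I, r) = (r*(6 + (I - 5)))/2 = (r*(6 + (-5 + I)))/2 = (r*(1 + I))/2 = r*(1 + I)/2)
J(b, Q) = -37 (J(b, Q) = -9 + (-31 + 3) = -9 - 28 = -37)
1/((5437 + J(h(1, 3), 79))*(-4113)) = 1/((5437 - 37)*(-4113)) = -1/4113/5400 = (1/5400)*(-1/4113) = -1/22210200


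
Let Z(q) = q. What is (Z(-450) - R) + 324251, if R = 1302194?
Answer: -978393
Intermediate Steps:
(Z(-450) - R) + 324251 = (-450 - 1*1302194) + 324251 = (-450 - 1302194) + 324251 = -1302644 + 324251 = -978393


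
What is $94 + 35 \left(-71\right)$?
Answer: $-2391$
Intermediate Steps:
$94 + 35 \left(-71\right) = 94 - 2485 = -2391$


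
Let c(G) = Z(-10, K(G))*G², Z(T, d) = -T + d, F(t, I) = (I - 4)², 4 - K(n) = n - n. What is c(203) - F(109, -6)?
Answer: 576826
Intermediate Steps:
K(n) = 4 (K(n) = 4 - (n - n) = 4 - 1*0 = 4 + 0 = 4)
F(t, I) = (-4 + I)²
Z(T, d) = d - T
c(G) = 14*G² (c(G) = (4 - 1*(-10))*G² = (4 + 10)*G² = 14*G²)
c(203) - F(109, -6) = 14*203² - (-4 - 6)² = 14*41209 - 1*(-10)² = 576926 - 1*100 = 576926 - 100 = 576826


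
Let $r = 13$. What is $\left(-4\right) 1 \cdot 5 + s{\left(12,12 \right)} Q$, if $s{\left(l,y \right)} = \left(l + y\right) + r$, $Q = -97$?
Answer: $-3609$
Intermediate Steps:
$s{\left(l,y \right)} = 13 + l + y$ ($s{\left(l,y \right)} = \left(l + y\right) + 13 = 13 + l + y$)
$\left(-4\right) 1 \cdot 5 + s{\left(12,12 \right)} Q = \left(-4\right) 1 \cdot 5 + \left(13 + 12 + 12\right) \left(-97\right) = \left(-4\right) 5 + 37 \left(-97\right) = -20 - 3589 = -3609$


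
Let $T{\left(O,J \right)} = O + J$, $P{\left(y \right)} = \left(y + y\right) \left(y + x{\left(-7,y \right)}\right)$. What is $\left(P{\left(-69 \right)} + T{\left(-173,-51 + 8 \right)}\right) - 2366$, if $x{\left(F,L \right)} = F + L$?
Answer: $17428$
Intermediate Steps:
$P{\left(y \right)} = 2 y \left(-7 + 2 y\right)$ ($P{\left(y \right)} = \left(y + y\right) \left(y + \left(-7 + y\right)\right) = 2 y \left(-7 + 2 y\right)$)
$T{\left(O,J \right)} = J + O$
$\left(P{\left(-69 \right)} + T{\left(-173,-51 + 8 \right)}\right) - 2366 = \left(2 \left(-69\right) \left(-7 + 2 \left(-69\right)\right) + \left(\left(-51 + 8\right) - 173\right)\right) - 2366 = \left(2 \left(-69\right) \left(-7 - 138\right) - 216\right) - 2366 = \left(2 \left(-69\right) \left(-145\right) - 216\right) - 2366 = \left(20010 - 216\right) - 2366 = 19794 - 2366 = 17428$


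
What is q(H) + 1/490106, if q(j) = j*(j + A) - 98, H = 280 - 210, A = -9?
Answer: 2044722233/490106 ≈ 4172.0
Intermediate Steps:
H = 70
q(j) = -98 + j*(-9 + j) (q(j) = j*(j - 9) - 98 = j*(-9 + j) - 98 = -98 + j*(-9 + j))
q(H) + 1/490106 = (-98 + 70**2 - 9*70) + 1/490106 = (-98 + 4900 - 630) + 1/490106 = 4172 + 1/490106 = 2044722233/490106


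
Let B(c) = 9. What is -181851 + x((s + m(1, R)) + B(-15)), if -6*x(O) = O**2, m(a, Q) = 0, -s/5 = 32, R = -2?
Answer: -1113907/6 ≈ -1.8565e+5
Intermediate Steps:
s = -160 (s = -5*32 = -160)
x(O) = -O**2/6
-181851 + x((s + m(1, R)) + B(-15)) = -181851 - ((-160 + 0) + 9)**2/6 = -181851 - (-160 + 9)**2/6 = -181851 - 1/6*(-151)**2 = -181851 - 1/6*22801 = -181851 - 22801/6 = -1113907/6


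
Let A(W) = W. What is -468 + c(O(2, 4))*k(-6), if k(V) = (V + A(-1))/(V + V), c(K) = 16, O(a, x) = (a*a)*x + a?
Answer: -1376/3 ≈ -458.67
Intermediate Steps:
O(a, x) = a + x*a**2 (O(a, x) = a**2*x + a = x*a**2 + a = a + x*a**2)
k(V) = (-1 + V)/(2*V) (k(V) = (V - 1)/(V + V) = (-1 + V)/((2*V)) = (-1 + V)*(1/(2*V)) = (-1 + V)/(2*V))
-468 + c(O(2, 4))*k(-6) = -468 + 16*((1/2)*(-1 - 6)/(-6)) = -468 + 16*((1/2)*(-1/6)*(-7)) = -468 + 16*(7/12) = -468 + 28/3 = -1376/3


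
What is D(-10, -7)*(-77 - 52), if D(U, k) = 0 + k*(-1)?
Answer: -903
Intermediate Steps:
D(U, k) = -k (D(U, k) = 0 - k = -k)
D(-10, -7)*(-77 - 52) = (-1*(-7))*(-77 - 52) = 7*(-129) = -903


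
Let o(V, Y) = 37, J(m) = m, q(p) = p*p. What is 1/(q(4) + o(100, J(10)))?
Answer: 1/53 ≈ 0.018868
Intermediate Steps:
q(p) = p**2
1/(q(4) + o(100, J(10))) = 1/(4**2 + 37) = 1/(16 + 37) = 1/53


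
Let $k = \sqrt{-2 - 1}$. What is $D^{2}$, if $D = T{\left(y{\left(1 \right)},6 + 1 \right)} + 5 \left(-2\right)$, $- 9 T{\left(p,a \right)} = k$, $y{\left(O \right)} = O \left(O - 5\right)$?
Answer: $\frac{\left(90 + i \sqrt{3}\right)^{2}}{81} \approx 99.963 + 3.849 i$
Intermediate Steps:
$y{\left(O \right)} = O \left(-5 + O\right)$
$k = i \sqrt{3}$ ($k = \sqrt{-3} = i \sqrt{3} \approx 1.732 i$)
$T{\left(p,a \right)} = - \frac{i \sqrt{3}}{9}$
$D = -10 - \frac{i \sqrt{3}}{9}$ ($D = - \frac{i \sqrt{3}}{9} + 5 \left(-2\right) = - \frac{i \sqrt{3}}{9} - 10 = -10 - \frac{i \sqrt{3}}{9} \approx -10.0 - 0.19245 i$)
$D^{2} = \left(-10 - \frac{i \sqrt{3}}{9}\right)^{2}$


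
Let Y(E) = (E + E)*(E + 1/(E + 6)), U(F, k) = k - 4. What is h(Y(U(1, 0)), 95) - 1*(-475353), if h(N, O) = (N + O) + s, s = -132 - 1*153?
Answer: 475191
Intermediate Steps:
U(F, k) = -4 + k
Y(E) = 2*E*(E + 1/(6 + E)) (Y(E) = (2*E)*(E + 1/(6 + E)) = 2*E*(E + 1/(6 + E)))
s = -285 (s = -132 - 153 = -285)
h(N, O) = -285 + N + O (h(N, O) = (N + O) - 285 = -285 + N + O)
h(Y(U(1, 0)), 95) - 1*(-475353) = (-285 + 2*(-4 + 0)*(1 + (-4 + 0)**2 + 6*(-4 + 0))/(6 + (-4 + 0)) + 95) - 1*(-475353) = (-285 + 2*(-4)*(1 + (-4)**2 + 6*(-4))/(6 - 4) + 95) + 475353 = (-285 + 2*(-4)*(1 + 16 - 24)/2 + 95) + 475353 = (-285 + 2*(-4)*(1/2)*(-7) + 95) + 475353 = (-285 + 28 + 95) + 475353 = -162 + 475353 = 475191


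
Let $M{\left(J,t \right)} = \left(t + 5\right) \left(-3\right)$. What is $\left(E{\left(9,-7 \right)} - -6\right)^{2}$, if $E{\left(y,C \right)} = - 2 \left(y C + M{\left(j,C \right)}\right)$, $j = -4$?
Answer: $14400$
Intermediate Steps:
$M{\left(J,t \right)} = -15 - 3 t$ ($M{\left(J,t \right)} = \left(5 + t\right) \left(-3\right) = -15 - 3 t$)
$E{\left(y,C \right)} = 30 + 6 C - 2 C y$ ($E{\left(y,C \right)} = - 2 \left(y C - \left(15 + 3 C\right)\right) = - 2 \left(C y - \left(15 + 3 C\right)\right) = - 2 \left(-15 - 3 C + C y\right) = 30 + 6 C - 2 C y$)
$\left(E{\left(9,-7 \right)} - -6\right)^{2} = \left(\left(30 + 6 \left(-7\right) - \left(-14\right) 9\right) - -6\right)^{2} = \left(\left(30 - 42 + 126\right) + \left(-17 + 23\right)\right)^{2} = \left(114 + 6\right)^{2} = 120^{2} = 14400$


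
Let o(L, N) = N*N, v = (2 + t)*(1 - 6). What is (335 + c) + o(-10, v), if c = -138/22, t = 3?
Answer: 10491/11 ≈ 953.73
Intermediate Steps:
c = -69/11 (c = -138*1/22 = -69/11 ≈ -6.2727)
v = -25 (v = (2 + 3)*(1 - 6) = 5*(-5) = -25)
o(L, N) = N²
(335 + c) + o(-10, v) = (335 - 69/11) + (-25)² = 3616/11 + 625 = 10491/11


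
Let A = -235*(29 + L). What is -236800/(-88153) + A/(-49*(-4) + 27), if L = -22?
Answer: -92205285/19658119 ≈ -4.6904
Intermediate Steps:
A = -1645 (A = -235*(29 - 22) = -235*7 = -1645)
-236800/(-88153) + A/(-49*(-4) + 27) = -236800/(-88153) - 1645/(-49*(-4) + 27) = -236800*(-1/88153) - 1645/(196 + 27) = 236800/88153 - 1645/223 = -92205285/19658119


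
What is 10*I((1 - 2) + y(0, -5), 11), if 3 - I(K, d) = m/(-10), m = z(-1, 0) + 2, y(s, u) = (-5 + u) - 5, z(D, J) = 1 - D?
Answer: 34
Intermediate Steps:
y(s, u) = -10 + u
m = 4 (m = (1 - 1*(-1)) + 2 = (1 + 1) + 2 = 2 + 2 = 4)
I(K, d) = 17/5 (I(K, d) = 3 - 4/(-10) = 3 - 4*(-1)/10 = 3 - 1*(-⅖) = 3 + ⅖ = 17/5)
10*I((1 - 2) + y(0, -5), 11) = 10*(17/5) = 34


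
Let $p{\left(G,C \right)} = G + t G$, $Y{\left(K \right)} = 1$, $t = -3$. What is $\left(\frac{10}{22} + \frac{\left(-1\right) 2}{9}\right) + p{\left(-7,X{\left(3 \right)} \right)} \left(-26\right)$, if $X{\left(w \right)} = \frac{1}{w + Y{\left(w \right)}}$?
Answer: $- \frac{36013}{99} \approx -363.77$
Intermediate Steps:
$X{\left(w \right)} = \frac{1}{1 + w}$ ($X{\left(w \right)} = \frac{1}{w + 1} = \frac{1}{1 + w}$)
$p{\left(G,C \right)} = - 2 G$ ($p{\left(G,C \right)} = G - 3 G = - 2 G$)
$\left(\frac{10}{22} + \frac{\left(-1\right) 2}{9}\right) + p{\left(-7,X{\left(3 \right)} \right)} \left(-26\right) = \left(\frac{10}{22} + \frac{\left(-1\right) 2}{9}\right) + \left(-2\right) \left(-7\right) \left(-26\right) = \left(10 \cdot \frac{1}{22} - \frac{2}{9}\right) + 14 \left(-26\right) = \left(\frac{5}{11} - \frac{2}{9}\right) - 364 = \frac{23}{99} - 364 = - \frac{36013}{99}$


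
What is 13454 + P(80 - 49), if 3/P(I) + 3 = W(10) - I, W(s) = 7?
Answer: 121085/9 ≈ 13454.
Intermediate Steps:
P(I) = 3/(4 - I) (P(I) = 3/(-3 + (7 - I)) = 3/(4 - I))
13454 + P(80 - 49) = 13454 - 3/(-4 + (80 - 49)) = 13454 - 3/(-4 + 31) = 13454 - 3/27 = 13454 - 3*1/27 = 13454 - 1/9 = 121085/9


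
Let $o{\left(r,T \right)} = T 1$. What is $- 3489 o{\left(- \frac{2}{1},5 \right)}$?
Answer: $-17445$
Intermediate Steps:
$o{\left(r,T \right)} = T$
$- 3489 o{\left(- \frac{2}{1},5 \right)} = \left(-3489\right) 5 = -17445$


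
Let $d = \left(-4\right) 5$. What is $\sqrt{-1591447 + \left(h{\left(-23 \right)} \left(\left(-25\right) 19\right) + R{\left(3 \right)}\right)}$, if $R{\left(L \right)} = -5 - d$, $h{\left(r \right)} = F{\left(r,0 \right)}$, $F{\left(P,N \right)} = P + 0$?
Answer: $i \sqrt{1580507} \approx 1257.2 i$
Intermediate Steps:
$d = -20$
$F{\left(P,N \right)} = P$
$h{\left(r \right)} = r$
$R{\left(L \right)} = 15$ ($R{\left(L \right)} = -5 - -20 = -5 + 20 = 15$)
$\sqrt{-1591447 + \left(h{\left(-23 \right)} \left(\left(-25\right) 19\right) + R{\left(3 \right)}\right)} = \sqrt{-1591447 - \left(-15 + 23 \left(\left(-25\right) 19\right)\right)} = \sqrt{-1591447 + \left(\left(-23\right) \left(-475\right) + 15\right)} = \sqrt{-1591447 + \left(10925 + 15\right)} = \sqrt{-1591447 + 10940} = \sqrt{-1580507} = i \sqrt{1580507}$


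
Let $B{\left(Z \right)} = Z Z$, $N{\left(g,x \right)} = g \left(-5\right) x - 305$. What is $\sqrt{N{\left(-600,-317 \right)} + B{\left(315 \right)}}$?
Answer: $4 i \sqrt{53255} \approx 923.08 i$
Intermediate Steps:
$N{\left(g,x \right)} = -305 - 5 g x$ ($N{\left(g,x \right)} = - 5 g x - 305 = -305 - 5 g x$)
$B{\left(Z \right)} = Z^{2}$
$\sqrt{N{\left(-600,-317 \right)} + B{\left(315 \right)}} = \sqrt{\left(-305 - \left(-3000\right) \left(-317\right)\right) + 315^{2}} = \sqrt{\left(-305 - 951000\right) + 99225} = \sqrt{-951305 + 99225} = \sqrt{-852080} = 4 i \sqrt{53255}$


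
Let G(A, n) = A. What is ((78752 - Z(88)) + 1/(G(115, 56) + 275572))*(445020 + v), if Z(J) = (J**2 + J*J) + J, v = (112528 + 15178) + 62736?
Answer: 11067715777238806/275687 ≈ 4.0146e+10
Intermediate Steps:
v = 190442 (v = 127706 + 62736 = 190442)
Z(J) = J + 2*J**2 (Z(J) = (J**2 + J**2) + J = 2*J**2 + J = J + 2*J**2)
((78752 - Z(88)) + 1/(G(115, 56) + 275572))*(445020 + v) = ((78752 - 88*(1 + 2*88)) + 1/(115 + 275572))*(445020 + 190442) = ((78752 - 88*(1 + 176)) + 1/275687)*635462 = ((78752 - 88*177) + 1/275687)*635462 = ((78752 - 1*15576) + 1/275687)*635462 = ((78752 - 15576) + 1/275687)*635462 = (63176 + 1/275687)*635462 = (17416801913/275687)*635462 = 11067715777238806/275687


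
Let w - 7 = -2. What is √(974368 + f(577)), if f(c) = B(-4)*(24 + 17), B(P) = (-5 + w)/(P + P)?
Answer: 4*√60898 ≈ 987.10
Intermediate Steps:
w = 5 (w = 7 - 2 = 5)
B(P) = 0 (B(P) = (-5 + 5)/(P + P) = 0/((2*P)) = 0*(1/(2*P)) = 0)
f(c) = 0 (f(c) = 0*(24 + 17) = 0*41 = 0)
√(974368 + f(577)) = √(974368 + 0) = √974368 = 4*√60898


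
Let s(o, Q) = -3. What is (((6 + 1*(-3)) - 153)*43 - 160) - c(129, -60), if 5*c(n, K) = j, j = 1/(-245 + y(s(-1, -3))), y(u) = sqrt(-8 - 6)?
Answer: -56693963/8577 + I*sqrt(14)/300195 ≈ -6610.0 + 1.2464e-5*I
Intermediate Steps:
y(u) = I*sqrt(14) (y(u) = sqrt(-14) = I*sqrt(14))
j = 1/(-245 + I*sqrt(14)) ≈ -0.0040807 - 6.232e-5*I
c(n, K) = -7/8577 - I*sqrt(14)/300195 (c(n, K) = (-35/8577 - I*sqrt(14)/60039)/5 = -7/8577 - I*sqrt(14)/300195)
(((6 + 1*(-3)) - 153)*43 - 160) - c(129, -60) = (((6 + 1*(-3)) - 153)*43 - 160) - (-7/8577 - I*sqrt(14)/300195) = (((6 - 3) - 153)*43 - 160) + (7/8577 + I*sqrt(14)/300195) = ((3 - 153)*43 - 160) + (7/8577 + I*sqrt(14)/300195) = (-150*43 - 160) + (7/8577 + I*sqrt(14)/300195) = (-6450 - 160) + (7/8577 + I*sqrt(14)/300195) = -6610 + (7/8577 + I*sqrt(14)/300195) = -56693963/8577 + I*sqrt(14)/300195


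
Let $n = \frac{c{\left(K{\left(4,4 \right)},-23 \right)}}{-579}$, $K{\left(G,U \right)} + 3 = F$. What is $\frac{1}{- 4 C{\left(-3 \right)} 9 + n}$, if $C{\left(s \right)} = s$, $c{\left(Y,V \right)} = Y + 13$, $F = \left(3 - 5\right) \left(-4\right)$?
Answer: $\frac{193}{20838} \approx 0.0092619$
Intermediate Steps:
$F = 8$ ($F = \left(-2\right) \left(-4\right) = 8$)
$K{\left(G,U \right)} = 5$ ($K{\left(G,U \right)} = -3 + 8 = 5$)
$c{\left(Y,V \right)} = 13 + Y$
$n = - \frac{6}{193}$ ($n = \frac{13 + 5}{-579} = 18 \left(- \frac{1}{579}\right) = - \frac{6}{193} \approx -0.031088$)
$\frac{1}{- 4 C{\left(-3 \right)} 9 + n} = \frac{1}{\left(-4\right) \left(-3\right) 9 - \frac{6}{193}} = \frac{1}{12 \cdot 9 - \frac{6}{193}} = \frac{1}{108 - \frac{6}{193}} = \frac{1}{\frac{20838}{193}} = \frac{193}{20838}$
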